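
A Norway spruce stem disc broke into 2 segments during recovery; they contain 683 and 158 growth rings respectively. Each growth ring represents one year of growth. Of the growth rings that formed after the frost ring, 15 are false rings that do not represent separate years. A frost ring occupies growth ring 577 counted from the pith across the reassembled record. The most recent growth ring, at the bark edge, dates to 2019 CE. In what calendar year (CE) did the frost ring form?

Total growth rings = 683 + 158 = 841.
841 − 577 = 264 growth rings lie beyond the frost ring toward the bark edge.
Excluding 15 false growth rings: 264 − 15 = 249.
The growth ring at the bark edge is 2019 CE, so the frost ring dates to 2019 − 249 = 1770 CE.

1770 CE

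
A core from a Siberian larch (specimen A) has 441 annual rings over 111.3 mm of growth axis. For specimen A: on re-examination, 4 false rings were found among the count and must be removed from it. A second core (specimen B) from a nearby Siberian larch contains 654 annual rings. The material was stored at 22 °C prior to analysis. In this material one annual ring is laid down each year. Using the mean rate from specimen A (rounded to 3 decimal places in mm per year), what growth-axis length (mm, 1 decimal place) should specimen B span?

Specimen A: after corrections the count is 441 − 4 = 437 annual rings.
A: Extension rate ≈ 111.3 / 437 = 0.255 mm/yr.
For B, 0.255 mm/year × 654 years = 166.8 mm.

166.8 mm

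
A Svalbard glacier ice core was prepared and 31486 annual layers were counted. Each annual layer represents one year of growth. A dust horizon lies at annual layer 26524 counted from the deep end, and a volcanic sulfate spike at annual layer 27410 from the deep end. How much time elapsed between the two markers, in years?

886 yr

Separation: 27410 − 26524 = 886 annual layers.
At one annual layer per year, 886 years elapsed between them.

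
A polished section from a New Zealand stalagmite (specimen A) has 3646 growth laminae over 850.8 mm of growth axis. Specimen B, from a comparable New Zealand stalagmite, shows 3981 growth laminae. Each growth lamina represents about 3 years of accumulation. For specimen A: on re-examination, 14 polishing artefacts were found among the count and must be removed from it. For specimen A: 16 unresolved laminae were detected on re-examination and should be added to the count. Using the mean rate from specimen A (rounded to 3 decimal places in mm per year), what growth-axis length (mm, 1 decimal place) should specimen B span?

931.6 mm

Specimen A: after corrections the count is 3646 − 14 + 16 = 3648 growth laminae.
Specimen A: multiplying by 3 years per growth lamina: 3648 × 3 = 10944 years.
A: Extension rate ≈ 850.8 / 10944 = 0.078 mm/year.
Specimen B: at 3 years per growth lamina, 3981 × 3 = 11943 years. B's length ≈ 0.078 × 11943 = 931.6 mm.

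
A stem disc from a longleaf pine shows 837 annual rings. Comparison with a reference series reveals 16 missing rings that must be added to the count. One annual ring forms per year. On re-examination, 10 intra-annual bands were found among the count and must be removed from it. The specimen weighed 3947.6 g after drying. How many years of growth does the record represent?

843 yr

Correcting the raw count gives 837 − 10 + 16 = 843 true annual rings.
At one annual ring per year, that is 843 years.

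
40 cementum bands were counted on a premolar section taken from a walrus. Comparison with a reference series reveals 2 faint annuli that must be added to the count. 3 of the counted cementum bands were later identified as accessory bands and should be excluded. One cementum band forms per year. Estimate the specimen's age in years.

Adjusted count: 40 − 3 + 2 = 39 cementum bands.
With a one-to-one cementum band periodicity this is 39 years.

39 yr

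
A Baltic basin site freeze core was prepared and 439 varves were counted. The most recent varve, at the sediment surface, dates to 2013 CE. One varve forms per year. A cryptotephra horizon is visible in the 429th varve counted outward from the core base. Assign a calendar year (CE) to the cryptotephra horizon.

2003 CE

The cryptotephra horizon sits at varve 429 from the core base, so 439 − 429 = 10 varves formed after it.
Counting back 10 years from 2013 CE places the cryptotephra horizon in 2013 − 10 = 2003 CE.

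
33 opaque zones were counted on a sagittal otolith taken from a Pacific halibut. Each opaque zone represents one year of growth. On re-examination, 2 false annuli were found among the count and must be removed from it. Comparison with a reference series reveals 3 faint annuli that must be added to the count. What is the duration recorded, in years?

34 years

After corrections the count is 33 − 2 + 3 = 34 opaque zones.
At one opaque zone per year, that is 34 years.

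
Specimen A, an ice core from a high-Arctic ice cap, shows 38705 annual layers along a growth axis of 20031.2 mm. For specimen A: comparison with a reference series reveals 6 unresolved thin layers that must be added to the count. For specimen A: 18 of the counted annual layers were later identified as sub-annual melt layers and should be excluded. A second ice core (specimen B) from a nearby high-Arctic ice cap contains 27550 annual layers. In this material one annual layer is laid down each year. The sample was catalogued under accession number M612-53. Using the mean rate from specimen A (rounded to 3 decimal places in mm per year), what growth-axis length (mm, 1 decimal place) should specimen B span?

Specimen A: true annual layer count = 38705 − 18 + 6 = 38693.
A: 20031.2 mm over 38693 years gives 20031.2 / 38693 ≈ 0.518 mm per year.
For B, 0.518 mm/year × 27550 years = 14270.9 mm.

14270.9 mm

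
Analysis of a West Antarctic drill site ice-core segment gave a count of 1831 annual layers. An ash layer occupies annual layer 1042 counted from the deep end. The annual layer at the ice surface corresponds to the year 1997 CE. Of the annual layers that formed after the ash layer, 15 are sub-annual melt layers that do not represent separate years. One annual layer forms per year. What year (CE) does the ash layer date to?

Between annual layer 1042 and the ice surface there are 1831 − 1042 = 789 annual layers.
Removing the 15 false annual layers leaves 789 − 15 = 774 true annual layers beyond the ash layer.
The annual layer at the ice surface is 1997 CE, so the ash layer dates to 1997 − 774 = 1223 CE.

1223 CE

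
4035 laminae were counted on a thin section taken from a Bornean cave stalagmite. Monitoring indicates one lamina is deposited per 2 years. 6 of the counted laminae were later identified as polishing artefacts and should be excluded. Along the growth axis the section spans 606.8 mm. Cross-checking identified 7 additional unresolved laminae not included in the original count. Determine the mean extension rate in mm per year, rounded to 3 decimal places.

True lamina count = 4035 − 6 + 7 = 4036.
4036 laminae at 2 years each span 4036 × 2 = 8072 years.
606.8 mm over 8072 years gives 606.8 / 8072 ≈ 0.075 mm per year.

0.075 mm per year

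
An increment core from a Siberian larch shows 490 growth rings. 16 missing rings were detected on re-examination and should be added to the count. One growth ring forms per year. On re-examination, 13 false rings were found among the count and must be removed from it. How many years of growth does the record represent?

493 yr

Correcting the raw count gives 490 − 13 + 16 = 493 true growth rings.
One growth ring per year makes the duration 493 years.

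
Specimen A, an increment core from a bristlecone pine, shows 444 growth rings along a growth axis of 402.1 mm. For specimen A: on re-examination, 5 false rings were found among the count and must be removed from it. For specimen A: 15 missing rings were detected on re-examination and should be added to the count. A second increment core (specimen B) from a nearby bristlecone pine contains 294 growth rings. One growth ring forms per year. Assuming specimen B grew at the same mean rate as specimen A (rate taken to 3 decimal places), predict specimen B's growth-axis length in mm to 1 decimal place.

Specimen A: correcting the raw count gives 444 − 5 + 15 = 454 true growth rings.
A: Mean rate = 402.1 mm / 454 years ≈ 0.886 mm per year.
Length of B = 0.886 × 294 = 260.5 mm.

260.5 mm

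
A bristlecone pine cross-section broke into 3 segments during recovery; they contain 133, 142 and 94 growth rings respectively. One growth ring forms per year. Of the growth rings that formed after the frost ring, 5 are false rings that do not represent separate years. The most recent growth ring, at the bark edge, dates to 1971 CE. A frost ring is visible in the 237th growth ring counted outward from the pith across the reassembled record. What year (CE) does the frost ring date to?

Total growth rings = 133 + 142 + 94 = 369.
Between growth ring 237 and the bark edge there are 369 − 237 = 132 growth rings.
Excluding 5 false growth rings: 132 − 5 = 127.
Counting back 127 years from 1971 CE places the frost ring in 1971 − 127 = 1844 CE.

1844 CE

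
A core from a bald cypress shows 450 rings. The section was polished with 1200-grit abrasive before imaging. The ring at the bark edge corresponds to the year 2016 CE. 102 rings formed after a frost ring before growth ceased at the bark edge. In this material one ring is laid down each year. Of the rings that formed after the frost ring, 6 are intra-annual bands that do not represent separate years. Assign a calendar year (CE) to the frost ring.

There are 102 rings younger than the frost ring.
102 − 6 false = 96 true rings after the frost ring.
Counting back 96 years from 2016 CE places the frost ring in 2016 − 96 = 1920 CE.

1920 CE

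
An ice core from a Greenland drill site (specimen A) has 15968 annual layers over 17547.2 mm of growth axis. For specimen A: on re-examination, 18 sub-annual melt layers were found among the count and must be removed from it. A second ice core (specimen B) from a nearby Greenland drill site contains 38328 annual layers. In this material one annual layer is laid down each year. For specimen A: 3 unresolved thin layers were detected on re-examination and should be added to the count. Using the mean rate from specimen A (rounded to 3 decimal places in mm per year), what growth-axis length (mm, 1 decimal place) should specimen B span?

Specimen A: after corrections the count is 15968 − 18 + 3 = 15953 annual layers.
A: Extension rate ≈ 17547.2 / 15953 = 1.100 mm per year.
Length of B = 1.100 × 38328 = 42160.8 mm.

42160.8 mm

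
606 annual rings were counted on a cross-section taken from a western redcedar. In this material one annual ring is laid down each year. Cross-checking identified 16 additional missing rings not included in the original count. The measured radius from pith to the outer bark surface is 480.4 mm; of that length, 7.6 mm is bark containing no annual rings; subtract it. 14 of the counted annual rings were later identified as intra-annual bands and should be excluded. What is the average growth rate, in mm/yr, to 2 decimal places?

0.78 mm/yr

After corrections the count is 606 − 14 + 16 = 608 annual rings.
Net length = 480.4 − 7.6 = 472.8 mm.
Extension rate ≈ 472.8 / 608 = 0.78 mm/yr.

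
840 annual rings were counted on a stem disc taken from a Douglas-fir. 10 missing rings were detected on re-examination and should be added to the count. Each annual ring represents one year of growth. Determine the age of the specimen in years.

After corrections the count is 840 + 10 = 850 annual rings.
At one annual ring per year, that is 850 years.

850 years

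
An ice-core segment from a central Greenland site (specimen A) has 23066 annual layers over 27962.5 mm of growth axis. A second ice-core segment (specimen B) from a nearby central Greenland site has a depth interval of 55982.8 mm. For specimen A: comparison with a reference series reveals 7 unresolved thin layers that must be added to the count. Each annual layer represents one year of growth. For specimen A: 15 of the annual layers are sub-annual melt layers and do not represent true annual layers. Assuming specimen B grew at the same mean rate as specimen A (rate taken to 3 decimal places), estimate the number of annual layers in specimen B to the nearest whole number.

46152 annual layers

Specimen A: after corrections the count is 23066 − 15 + 7 = 23058 annual layers.
A: Extension rate ≈ 27962.5 / 23058 = 1.213 mm per year.
B spans 55982.8 / 1.213 = 46152.35 years ≈ 46152 annual layers.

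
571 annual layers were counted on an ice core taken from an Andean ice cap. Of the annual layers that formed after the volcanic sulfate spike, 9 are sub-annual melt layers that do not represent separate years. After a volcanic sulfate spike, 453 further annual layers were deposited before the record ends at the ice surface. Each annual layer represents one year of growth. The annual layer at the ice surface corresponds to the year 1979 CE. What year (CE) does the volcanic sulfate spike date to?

1535 CE

453 annual layers formed after the volcanic sulfate spike.
453 − 9 false = 444 true annual layers after the volcanic sulfate spike.
Counting back 444 years from 1979 CE places the volcanic sulfate spike in 1979 − 444 = 1535 CE.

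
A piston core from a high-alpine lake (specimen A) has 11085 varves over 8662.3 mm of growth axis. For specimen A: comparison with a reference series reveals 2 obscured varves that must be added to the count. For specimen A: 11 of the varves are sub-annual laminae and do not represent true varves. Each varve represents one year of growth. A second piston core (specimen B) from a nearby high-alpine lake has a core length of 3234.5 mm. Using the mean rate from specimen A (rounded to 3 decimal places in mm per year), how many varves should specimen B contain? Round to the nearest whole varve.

4136 varves

Specimen A: correcting the raw count gives 11085 − 11 + 2 = 11076 true varves.
A: 8662.3 mm over 11076 years gives 8662.3 / 11076 ≈ 0.782 mm/year.
For B, 3234.5 / 0.782 = 4136.19 years ≈ 4136 varves.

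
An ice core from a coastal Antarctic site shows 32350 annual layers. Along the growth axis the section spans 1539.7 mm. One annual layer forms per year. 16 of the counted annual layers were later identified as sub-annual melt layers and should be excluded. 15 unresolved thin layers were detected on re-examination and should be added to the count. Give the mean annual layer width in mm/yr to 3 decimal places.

Correcting the raw count gives 32350 − 16 + 15 = 32349 true annual layers.
1539.7 mm over 32349 years gives 1539.7 / 32349 ≈ 0.048 mm/yr.

0.048 mm/yr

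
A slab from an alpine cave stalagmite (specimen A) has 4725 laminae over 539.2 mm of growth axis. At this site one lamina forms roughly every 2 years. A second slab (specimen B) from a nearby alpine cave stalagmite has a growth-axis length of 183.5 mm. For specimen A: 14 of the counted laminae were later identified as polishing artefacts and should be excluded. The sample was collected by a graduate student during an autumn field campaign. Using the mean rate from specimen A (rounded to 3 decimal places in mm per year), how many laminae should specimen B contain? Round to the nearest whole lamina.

Specimen A: after corrections the count is 4725 − 14 = 4711 laminae.
Specimen A: at 2 years per lamina, 4711 × 2 = 9422 years.
A: 539.2 mm over 9422 years gives 539.2 / 9422 ≈ 0.057 mm/yr.
Specimen B: 183.5 mm / 0.057 mm per year = 3219.30 years; at 2 years per lamina that is 3219.30 / 2 ≈ 1610 laminae.

1610 laminae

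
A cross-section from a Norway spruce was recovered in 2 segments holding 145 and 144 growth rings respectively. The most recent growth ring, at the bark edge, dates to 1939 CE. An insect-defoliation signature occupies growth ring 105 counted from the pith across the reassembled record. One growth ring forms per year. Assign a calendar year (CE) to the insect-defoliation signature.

1755 CE

Total growth rings = 145 + 144 = 289.
The insect-defoliation signature sits at growth ring 105 from the pith, so 289 − 105 = 184 growth rings formed after it.
The growth ring at the bark edge is 1939 CE, so the insect-defoliation signature dates to 1939 − 184 = 1755 CE.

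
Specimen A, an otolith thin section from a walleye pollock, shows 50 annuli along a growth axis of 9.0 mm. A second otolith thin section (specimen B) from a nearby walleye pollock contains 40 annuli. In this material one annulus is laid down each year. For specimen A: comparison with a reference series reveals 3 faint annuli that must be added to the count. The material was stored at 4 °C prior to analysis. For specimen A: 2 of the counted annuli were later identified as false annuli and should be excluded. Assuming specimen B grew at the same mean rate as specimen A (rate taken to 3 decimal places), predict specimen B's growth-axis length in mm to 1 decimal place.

7.0 mm

Specimen A: adjusted count: 50 − 2 + 3 = 51 annuli.
A: 9.0 mm over 51 years gives 9.0 / 51 ≈ 0.176 mm/year.
B's length ≈ 0.176 × 40 = 7.0 mm.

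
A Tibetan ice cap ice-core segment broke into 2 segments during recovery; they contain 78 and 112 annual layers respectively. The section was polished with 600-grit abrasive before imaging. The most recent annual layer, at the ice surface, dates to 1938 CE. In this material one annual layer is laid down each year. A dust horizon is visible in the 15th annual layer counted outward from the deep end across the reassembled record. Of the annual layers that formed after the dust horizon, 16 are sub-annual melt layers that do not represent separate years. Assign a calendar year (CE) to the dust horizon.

1779 CE

Total annual layers = 78 + 112 = 190.
The dust horizon sits at annual layer 15 from the deep end, so 190 − 15 = 175 annual layers formed after it.
175 − 16 false = 159 true annual layers after the dust horizon.
The annual layer at the ice surface is 1938 CE, so the dust horizon dates to 1938 − 159 = 1779 CE.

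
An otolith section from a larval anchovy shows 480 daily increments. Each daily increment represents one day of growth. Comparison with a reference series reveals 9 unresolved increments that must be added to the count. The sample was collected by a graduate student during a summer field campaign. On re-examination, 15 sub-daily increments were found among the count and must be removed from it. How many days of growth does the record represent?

474 days

Adjusted count: 480 − 15 + 9 = 474 daily increments.
With a one-to-one daily increment periodicity this is 474 days.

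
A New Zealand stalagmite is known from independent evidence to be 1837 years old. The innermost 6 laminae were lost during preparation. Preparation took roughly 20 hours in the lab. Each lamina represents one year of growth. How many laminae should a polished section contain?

1831 laminae

One lamina per year gives 1837 laminae over 1837 years.
Less the 6 uncaptured laminae: 1837 − 6 = 1831.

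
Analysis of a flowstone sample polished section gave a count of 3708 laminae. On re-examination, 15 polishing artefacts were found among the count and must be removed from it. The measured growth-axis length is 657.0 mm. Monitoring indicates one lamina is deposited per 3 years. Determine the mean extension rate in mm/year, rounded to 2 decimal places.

0.06 mm/year

Adjusted count: 3708 − 15 = 3693 laminae.
At 3 years per lamina, 3693 × 3 = 11079 years.
657.0 mm over 11079 years gives 657.0 / 11079 ≈ 0.06 mm/year.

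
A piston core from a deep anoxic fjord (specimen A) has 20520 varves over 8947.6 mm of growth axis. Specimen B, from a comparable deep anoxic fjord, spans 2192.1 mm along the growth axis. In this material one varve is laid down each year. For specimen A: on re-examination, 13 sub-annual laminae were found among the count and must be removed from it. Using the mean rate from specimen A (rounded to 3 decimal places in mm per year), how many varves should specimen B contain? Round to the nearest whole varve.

5028 varves

Specimen A: correcting the raw count gives 20520 − 13 = 20507 true varves.
A: Extension rate ≈ 8947.6 / 20507 = 0.436 mm/yr.
B spans 2192.1 / 0.436 = 5027.75 years ≈ 5028 varves.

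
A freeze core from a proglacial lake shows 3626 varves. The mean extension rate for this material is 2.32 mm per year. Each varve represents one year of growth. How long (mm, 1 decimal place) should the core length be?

3626 years of growth are recorded.
Predicted length = 2.32 mm/year × 3626 years = 8412.3 mm.

8412.3 mm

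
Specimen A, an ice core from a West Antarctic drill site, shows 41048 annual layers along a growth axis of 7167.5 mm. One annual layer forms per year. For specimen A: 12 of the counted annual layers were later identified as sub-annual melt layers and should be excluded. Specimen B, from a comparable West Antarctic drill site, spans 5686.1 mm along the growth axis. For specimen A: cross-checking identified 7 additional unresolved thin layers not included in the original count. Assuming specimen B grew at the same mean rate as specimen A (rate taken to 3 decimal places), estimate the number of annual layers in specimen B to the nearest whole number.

Specimen A: after corrections the count is 41048 − 12 + 7 = 41043 annual layers.
A: 7167.5 mm over 41043 years gives 7167.5 / 41043 ≈ 0.175 mm/year.
Specimen B: 5686.1 mm / 0.175 mm per year = 32492.00 years ≈ 32492 annual layers.

32492 annual layers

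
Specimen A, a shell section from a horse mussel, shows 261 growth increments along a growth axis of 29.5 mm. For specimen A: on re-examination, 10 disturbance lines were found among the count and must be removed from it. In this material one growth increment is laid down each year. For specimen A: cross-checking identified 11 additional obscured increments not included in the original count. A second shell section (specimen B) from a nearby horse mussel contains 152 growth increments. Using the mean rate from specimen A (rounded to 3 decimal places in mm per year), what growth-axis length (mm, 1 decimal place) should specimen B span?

Specimen A: after corrections the count is 261 − 10 + 11 = 262 growth increments.
A: 29.5 mm over 262 years gives 29.5 / 262 ≈ 0.113 mm/yr.
Length of B = 0.113 × 152 = 17.2 mm.

17.2 mm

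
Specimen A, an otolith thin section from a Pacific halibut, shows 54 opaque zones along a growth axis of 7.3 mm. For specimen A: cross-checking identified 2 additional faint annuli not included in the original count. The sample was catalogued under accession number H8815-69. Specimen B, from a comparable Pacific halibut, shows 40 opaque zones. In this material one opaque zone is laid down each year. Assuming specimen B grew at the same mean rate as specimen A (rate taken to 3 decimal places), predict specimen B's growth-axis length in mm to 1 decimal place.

Specimen A: true opaque zone count = 54 + 2 = 56.
A: Extension rate ≈ 7.3 / 56 = 0.130 mm/yr.
B's length ≈ 0.130 × 40 = 5.2 mm.

5.2 mm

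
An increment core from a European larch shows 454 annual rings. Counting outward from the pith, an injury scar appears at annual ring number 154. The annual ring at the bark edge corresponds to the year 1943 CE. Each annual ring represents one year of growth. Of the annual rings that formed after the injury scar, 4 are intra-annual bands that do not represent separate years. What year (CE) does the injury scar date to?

454 − 154 = 300 annual rings lie beyond the injury scar toward the bark edge.
Excluding 4 false annual rings: 300 − 4 = 296.
Counting back 296 years from 1943 CE places the injury scar in 1943 − 296 = 1647 CE.

1647 CE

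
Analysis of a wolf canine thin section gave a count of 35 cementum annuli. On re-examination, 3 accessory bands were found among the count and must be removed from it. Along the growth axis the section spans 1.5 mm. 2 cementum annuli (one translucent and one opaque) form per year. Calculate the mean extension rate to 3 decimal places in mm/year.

True cementum annulus count = 35 − 3 = 32.
With 2 cementum annuli per year, 32 / 2 = 16 years.
1.5 mm over 16 years gives 1.5 / 16 ≈ 0.094 mm/year.

0.094 mm/year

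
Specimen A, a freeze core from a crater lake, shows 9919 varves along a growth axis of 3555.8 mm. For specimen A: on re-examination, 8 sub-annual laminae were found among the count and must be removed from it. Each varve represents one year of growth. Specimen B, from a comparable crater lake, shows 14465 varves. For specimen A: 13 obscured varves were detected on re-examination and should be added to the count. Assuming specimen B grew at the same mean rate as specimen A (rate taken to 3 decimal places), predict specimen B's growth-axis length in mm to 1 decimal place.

Specimen A: correcting the raw count gives 9919 − 8 + 13 = 9924 true varves.
A: Mean rate = 3555.8 mm / 9924 years ≈ 0.358 mm/yr.
Length of B = 0.358 × 14465 = 5178.5 mm.

5178.5 mm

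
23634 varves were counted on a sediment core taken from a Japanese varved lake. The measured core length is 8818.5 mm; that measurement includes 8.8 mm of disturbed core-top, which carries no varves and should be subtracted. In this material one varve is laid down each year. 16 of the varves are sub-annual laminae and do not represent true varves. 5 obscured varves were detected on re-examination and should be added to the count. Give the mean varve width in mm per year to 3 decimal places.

True varve count = 23634 − 16 + 5 = 23623.
Removing the 8.8 mm offcut leaves 8818.5 − 8.8 = 8809.7 mm.
8809.7 mm over 23623 years gives 8809.7 / 23623 ≈ 0.373 mm per year.

0.373 mm per year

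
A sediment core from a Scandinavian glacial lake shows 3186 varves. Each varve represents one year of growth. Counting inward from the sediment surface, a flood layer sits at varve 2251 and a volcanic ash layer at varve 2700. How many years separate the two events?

449 years

The two markers are separated by 2700 − 2251 = 449 varves.
That is 449 years at one varve per year.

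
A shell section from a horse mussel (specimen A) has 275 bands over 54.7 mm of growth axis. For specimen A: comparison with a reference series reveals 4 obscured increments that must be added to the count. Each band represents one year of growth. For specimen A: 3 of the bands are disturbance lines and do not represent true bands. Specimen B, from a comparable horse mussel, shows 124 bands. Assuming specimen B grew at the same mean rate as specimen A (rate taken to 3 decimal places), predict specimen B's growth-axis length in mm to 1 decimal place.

24.6 mm

Specimen A: correcting the raw count gives 275 − 3 + 4 = 276 true bands.
A: 54.7 mm over 276 years gives 54.7 / 276 ≈ 0.198 mm per year.
Length of B = 0.198 × 124 = 24.6 mm.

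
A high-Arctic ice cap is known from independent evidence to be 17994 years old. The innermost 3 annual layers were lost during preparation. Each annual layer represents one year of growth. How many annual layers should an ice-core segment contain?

17991 annual layers

One annual layer per year gives 17994 annual layers over 17994 years.
Less the 3 uncaptured annual layers: 17994 − 3 = 17991.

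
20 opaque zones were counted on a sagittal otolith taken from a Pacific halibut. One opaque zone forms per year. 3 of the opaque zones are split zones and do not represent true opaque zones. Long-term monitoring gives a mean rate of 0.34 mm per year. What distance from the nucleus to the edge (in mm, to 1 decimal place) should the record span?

5.8 mm

Correcting the raw count gives 20 − 3 = 17 true opaque zones.
17 years at 0.34 mm/year gives 0.34 × 17 = 5.8 mm.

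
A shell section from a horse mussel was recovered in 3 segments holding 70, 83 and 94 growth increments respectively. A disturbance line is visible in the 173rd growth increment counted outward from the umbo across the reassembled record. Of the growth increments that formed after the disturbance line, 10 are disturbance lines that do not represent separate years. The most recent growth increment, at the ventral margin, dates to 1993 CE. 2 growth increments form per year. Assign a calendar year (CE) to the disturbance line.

Total growth increments = 70 + 83 + 94 = 247.
247 − 173 = 74 growth increments lie beyond the disturbance line toward the ventral margin.
Removing the 10 false growth increments leaves 74 − 10 = 64 true growth increments beyond the disturbance line.
With 2 growth increments per year, 64 / 2 = 32 years.
1993 − 32 = 1961 CE.

1961 CE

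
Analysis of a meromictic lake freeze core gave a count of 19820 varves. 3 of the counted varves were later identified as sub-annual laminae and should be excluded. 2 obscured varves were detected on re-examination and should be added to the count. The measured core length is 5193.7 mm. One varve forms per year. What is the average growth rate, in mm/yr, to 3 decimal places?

Adjusted count: 19820 − 3 + 2 = 19819 varves.
Mean rate = 5193.7 mm / 19819 years ≈ 0.262 mm/yr.

0.262 mm/yr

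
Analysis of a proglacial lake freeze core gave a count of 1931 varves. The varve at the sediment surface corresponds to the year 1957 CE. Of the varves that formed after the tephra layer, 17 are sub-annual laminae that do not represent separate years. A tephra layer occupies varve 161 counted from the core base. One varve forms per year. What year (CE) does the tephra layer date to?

204 CE

1931 − 161 = 1770 varves lie beyond the tephra layer toward the sediment surface.
Removing the 17 false varves leaves 1770 − 17 = 1753 true varves beyond the tephra layer.
1957 − 1753 = 204 CE.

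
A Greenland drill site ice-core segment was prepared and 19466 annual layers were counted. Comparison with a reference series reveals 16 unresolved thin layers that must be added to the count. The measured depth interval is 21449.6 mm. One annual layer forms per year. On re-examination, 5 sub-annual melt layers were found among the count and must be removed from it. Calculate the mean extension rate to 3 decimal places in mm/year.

Adjusted count: 19466 − 5 + 16 = 19477 annual layers.
Mean rate = 21449.6 mm / 19477 years ≈ 1.101 mm/year.

1.101 mm/year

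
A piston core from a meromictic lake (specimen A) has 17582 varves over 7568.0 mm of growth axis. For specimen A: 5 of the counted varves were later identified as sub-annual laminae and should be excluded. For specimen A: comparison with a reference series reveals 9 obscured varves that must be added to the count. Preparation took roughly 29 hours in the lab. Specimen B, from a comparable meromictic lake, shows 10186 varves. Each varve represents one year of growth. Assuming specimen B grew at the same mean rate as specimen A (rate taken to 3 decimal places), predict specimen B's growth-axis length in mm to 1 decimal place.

4380.0 mm

Specimen A: adjusted count: 17582 − 5 + 9 = 17586 varves.
A: Mean rate = 7568.0 mm / 17586 years ≈ 0.430 mm/yr.
B's length ≈ 0.430 × 10186 = 4380.0 mm.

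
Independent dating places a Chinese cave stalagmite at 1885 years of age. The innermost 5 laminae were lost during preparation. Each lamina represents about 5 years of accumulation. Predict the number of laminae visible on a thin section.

Expected laminae: 1885 / 5 = 377.
Less the 5 uncaptured laminae: 377 − 5 = 372.

372 laminae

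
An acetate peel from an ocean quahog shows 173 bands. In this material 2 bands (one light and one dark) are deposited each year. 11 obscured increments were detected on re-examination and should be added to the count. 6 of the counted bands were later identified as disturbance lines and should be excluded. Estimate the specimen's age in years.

89 yr

True band count = 173 − 6 + 11 = 178.
Dividing by 2 bands per year: 178 / 2 = 89 years.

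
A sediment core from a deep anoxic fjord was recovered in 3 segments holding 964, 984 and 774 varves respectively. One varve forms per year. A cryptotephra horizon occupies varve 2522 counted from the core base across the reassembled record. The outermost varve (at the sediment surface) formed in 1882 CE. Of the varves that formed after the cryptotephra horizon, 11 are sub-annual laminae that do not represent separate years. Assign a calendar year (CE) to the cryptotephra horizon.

Total varves = 964 + 984 + 774 = 2722.
The cryptotephra horizon sits at varve 2522 from the core base, so 2722 − 2522 = 200 varves formed after it.
Excluding 11 false varves: 200 − 11 = 189.
Counting back 189 years from 1882 CE places the cryptotephra horizon in 1882 − 189 = 1693 CE.

1693 CE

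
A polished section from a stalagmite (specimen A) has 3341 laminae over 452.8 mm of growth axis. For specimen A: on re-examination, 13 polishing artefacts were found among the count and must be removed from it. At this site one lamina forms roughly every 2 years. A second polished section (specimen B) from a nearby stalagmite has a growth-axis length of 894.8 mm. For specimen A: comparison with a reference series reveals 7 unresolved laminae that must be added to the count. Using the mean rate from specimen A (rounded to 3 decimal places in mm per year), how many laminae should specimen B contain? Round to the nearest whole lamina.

Specimen A: adjusted count: 3341 − 13 + 7 = 3335 laminae.
Specimen A: at 2 years per lamina, 3335 × 2 = 6670 years.
A: Mean rate = 452.8 mm / 6670 years ≈ 0.068 mm/yr.
B spans 894.8 / 0.068 = 13158.82 years; at 2 years per lamina that is 13158.82 / 2 ≈ 6579 laminae.

6579 laminae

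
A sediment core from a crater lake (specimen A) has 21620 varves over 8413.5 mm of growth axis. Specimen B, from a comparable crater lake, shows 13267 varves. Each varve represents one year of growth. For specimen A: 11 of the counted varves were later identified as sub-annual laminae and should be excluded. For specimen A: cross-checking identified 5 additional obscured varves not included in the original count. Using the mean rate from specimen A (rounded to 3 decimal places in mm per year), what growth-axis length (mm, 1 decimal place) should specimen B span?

Specimen A: true varve count = 21620 − 11 + 5 = 21614.
A: Extension rate ≈ 8413.5 / 21614 = 0.389 mm/year.
Length of B = 0.389 × 13267 = 5160.9 mm.

5160.9 mm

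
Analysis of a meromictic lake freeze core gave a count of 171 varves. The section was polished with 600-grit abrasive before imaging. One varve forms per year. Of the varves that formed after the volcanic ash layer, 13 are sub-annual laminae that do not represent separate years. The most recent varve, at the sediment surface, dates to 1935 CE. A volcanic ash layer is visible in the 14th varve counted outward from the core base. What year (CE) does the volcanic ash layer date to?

The volcanic ash layer sits at varve 14 from the core base, so 171 − 14 = 157 varves formed after it.
157 − 13 false = 144 true varves after the volcanic ash layer.
1935 − 144 = 1791 CE.

1791 CE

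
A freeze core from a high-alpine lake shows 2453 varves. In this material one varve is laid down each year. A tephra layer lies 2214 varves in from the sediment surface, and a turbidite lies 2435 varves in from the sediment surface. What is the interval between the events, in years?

221 years

Separation: 2435 − 2214 = 221 varves.
That is 221 years at one varve per year.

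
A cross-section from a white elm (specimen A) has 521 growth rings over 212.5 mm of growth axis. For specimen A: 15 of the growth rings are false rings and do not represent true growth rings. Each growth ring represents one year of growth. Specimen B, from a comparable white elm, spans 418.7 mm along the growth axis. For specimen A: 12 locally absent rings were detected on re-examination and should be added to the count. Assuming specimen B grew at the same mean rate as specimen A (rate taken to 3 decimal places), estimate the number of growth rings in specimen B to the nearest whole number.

1021 growth rings

Specimen A: after corrections the count is 521 − 15 + 12 = 518 growth rings.
A: Extension rate ≈ 212.5 / 518 = 0.410 mm/year.
B spans 418.7 / 0.410 = 1021.22 years ≈ 1021 growth rings.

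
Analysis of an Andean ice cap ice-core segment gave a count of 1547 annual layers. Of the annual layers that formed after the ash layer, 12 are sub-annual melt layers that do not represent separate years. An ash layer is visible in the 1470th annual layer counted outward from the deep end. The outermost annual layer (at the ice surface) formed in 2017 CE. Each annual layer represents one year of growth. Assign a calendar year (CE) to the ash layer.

1952 CE

Between annual layer 1470 and the ice surface there are 1547 − 1470 = 77 annual layers.
Excluding 12 false annual layers: 77 − 12 = 65.
2017 − 65 = 1952 CE.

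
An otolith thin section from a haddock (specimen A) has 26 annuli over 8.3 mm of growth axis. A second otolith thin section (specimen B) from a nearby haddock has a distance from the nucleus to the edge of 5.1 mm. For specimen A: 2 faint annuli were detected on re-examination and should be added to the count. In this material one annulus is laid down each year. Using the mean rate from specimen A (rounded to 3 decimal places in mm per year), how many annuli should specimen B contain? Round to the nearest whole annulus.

Specimen A: adjusted count: 26 + 2 = 28 annuli.
A: 8.3 mm over 28 years gives 8.3 / 28 ≈ 0.296 mm/year.
For B, 5.1 / 0.296 = 17.23 years ≈ 17 annuli.

17 annuli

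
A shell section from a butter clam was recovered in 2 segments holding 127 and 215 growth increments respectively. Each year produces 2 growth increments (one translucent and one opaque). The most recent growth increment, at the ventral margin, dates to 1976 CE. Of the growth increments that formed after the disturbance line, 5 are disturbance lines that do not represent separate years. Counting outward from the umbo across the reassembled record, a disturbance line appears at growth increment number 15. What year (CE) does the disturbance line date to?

1815 CE

Total growth increments = 127 + 215 = 342.
Between growth increment 15 and the ventral margin there are 342 − 15 = 327 growth increments.
Removing the 5 false growth increments leaves 327 − 5 = 322 true growth increments beyond the disturbance line.
322 growth increments at 2 per year is 322 / 2 = 161 years.
1976 − 161 = 1815 CE.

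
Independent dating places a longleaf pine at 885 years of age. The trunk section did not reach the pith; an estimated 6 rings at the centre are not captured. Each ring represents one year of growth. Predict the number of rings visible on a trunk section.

Expected rings over 885 years: 885.
885 − 6 missed = 879 rings expected in the prepared section.

879 rings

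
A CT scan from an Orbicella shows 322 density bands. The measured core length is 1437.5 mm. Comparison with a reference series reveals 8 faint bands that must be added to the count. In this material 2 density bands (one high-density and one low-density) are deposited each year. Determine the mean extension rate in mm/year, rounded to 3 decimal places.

8.712 mm/year

True density band count = 322 + 8 = 330.
With 2 density bands per year, 330 / 2 = 165 years.
1437.5 mm over 165 years gives 1437.5 / 165 ≈ 8.712 mm/year.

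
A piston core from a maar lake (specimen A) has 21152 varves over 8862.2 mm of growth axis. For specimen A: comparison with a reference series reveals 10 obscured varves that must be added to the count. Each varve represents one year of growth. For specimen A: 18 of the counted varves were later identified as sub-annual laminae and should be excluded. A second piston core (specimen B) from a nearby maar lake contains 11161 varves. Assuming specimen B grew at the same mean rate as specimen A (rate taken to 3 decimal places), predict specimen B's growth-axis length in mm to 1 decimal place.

4676.5 mm

Specimen A: true varve count = 21152 − 18 + 10 = 21144.
A: Mean rate = 8862.2 mm / 21144 years ≈ 0.419 mm/year.
Length of B = 0.419 × 11161 = 4676.5 mm.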